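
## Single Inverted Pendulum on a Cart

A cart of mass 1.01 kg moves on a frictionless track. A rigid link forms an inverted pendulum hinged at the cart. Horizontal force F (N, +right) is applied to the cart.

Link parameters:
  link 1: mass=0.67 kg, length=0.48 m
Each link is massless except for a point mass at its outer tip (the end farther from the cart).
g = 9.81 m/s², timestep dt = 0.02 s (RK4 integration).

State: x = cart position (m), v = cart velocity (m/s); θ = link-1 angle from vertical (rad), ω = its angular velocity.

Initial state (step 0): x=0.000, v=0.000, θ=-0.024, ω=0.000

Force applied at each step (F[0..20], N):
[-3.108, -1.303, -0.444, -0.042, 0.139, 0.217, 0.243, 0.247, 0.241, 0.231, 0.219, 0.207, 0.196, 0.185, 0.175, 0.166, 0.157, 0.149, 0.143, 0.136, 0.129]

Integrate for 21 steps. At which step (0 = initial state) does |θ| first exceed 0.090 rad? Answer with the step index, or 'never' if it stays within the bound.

Answer: never

Derivation:
apply F[0]=-3.108 → step 1: x=-0.001, v=-0.058, θ=-0.023, ω=0.112
apply F[1]=-1.303 → step 2: x=-0.002, v=-0.081, θ=-0.020, ω=0.151
apply F[2]=-0.444 → step 3: x=-0.004, v=-0.088, θ=-0.017, ω=0.157
apply F[3]=-0.042 → step 4: x=-0.005, v=-0.087, θ=-0.014, ω=0.148
apply F[4]=+0.139 → step 5: x=-0.007, v=-0.082, θ=-0.011, ω=0.133
apply F[5]=+0.217 → step 6: x=-0.009, v=-0.077, θ=-0.009, ω=0.118
apply F[6]=+0.243 → step 7: x=-0.010, v=-0.071, θ=-0.007, ω=0.102
apply F[7]=+0.247 → step 8: x=-0.012, v=-0.065, θ=-0.005, ω=0.088
apply F[8]=+0.241 → step 9: x=-0.013, v=-0.060, θ=-0.003, ω=0.076
apply F[9]=+0.231 → step 10: x=-0.014, v=-0.055, θ=-0.002, ω=0.065
apply F[10]=+0.219 → step 11: x=-0.015, v=-0.051, θ=-0.000, ω=0.055
apply F[11]=+0.207 → step 12: x=-0.016, v=-0.046, θ=0.001, ω=0.046
apply F[12]=+0.196 → step 13: x=-0.017, v=-0.043, θ=0.001, ω=0.039
apply F[13]=+0.185 → step 14: x=-0.018, v=-0.039, θ=0.002, ω=0.033
apply F[14]=+0.175 → step 15: x=-0.018, v=-0.036, θ=0.003, ω=0.027
apply F[15]=+0.166 → step 16: x=-0.019, v=-0.033, θ=0.003, ω=0.022
apply F[16]=+0.157 → step 17: x=-0.020, v=-0.031, θ=0.004, ω=0.018
apply F[17]=+0.149 → step 18: x=-0.020, v=-0.028, θ=0.004, ω=0.014
apply F[18]=+0.143 → step 19: x=-0.021, v=-0.026, θ=0.004, ω=0.011
apply F[19]=+0.136 → step 20: x=-0.021, v=-0.024, θ=0.004, ω=0.008
apply F[20]=+0.129 → step 21: x=-0.022, v=-0.022, θ=0.005, ω=0.006
max |θ| = 0.024 ≤ 0.090 over all 22 states.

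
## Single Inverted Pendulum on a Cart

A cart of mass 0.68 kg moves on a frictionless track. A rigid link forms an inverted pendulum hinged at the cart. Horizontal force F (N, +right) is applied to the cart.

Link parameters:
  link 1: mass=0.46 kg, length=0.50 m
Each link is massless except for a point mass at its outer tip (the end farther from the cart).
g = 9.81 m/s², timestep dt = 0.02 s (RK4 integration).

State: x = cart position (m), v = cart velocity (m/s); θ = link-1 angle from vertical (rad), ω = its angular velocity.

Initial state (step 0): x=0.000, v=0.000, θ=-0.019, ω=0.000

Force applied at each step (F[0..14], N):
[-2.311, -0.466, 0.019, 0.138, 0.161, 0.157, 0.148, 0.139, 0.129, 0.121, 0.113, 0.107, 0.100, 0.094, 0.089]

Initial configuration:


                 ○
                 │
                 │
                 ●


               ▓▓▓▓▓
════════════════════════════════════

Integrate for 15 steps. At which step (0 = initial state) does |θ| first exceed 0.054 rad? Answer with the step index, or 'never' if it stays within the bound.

Answer: never

Derivation:
apply F[0]=-2.311 → step 1: x=-0.001, v=-0.065, θ=-0.018, ω=0.124
apply F[1]=-0.466 → step 2: x=-0.002, v=-0.077, θ=-0.015, ω=0.140
apply F[2]=+0.019 → step 3: x=-0.004, v=-0.075, θ=-0.012, ω=0.130
apply F[3]=+0.138 → step 4: x=-0.005, v=-0.069, θ=-0.010, ω=0.115
apply F[4]=+0.161 → step 5: x=-0.006, v=-0.063, θ=-0.008, ω=0.099
apply F[5]=+0.157 → step 6: x=-0.008, v=-0.058, θ=-0.006, ω=0.086
apply F[6]=+0.148 → step 7: x=-0.009, v=-0.053, θ=-0.004, ω=0.073
apply F[7]=+0.139 → step 8: x=-0.010, v=-0.048, θ=-0.003, ω=0.063
apply F[8]=+0.129 → step 9: x=-0.011, v=-0.044, θ=-0.002, ω=0.054
apply F[9]=+0.121 → step 10: x=-0.011, v=-0.040, θ=-0.001, ω=0.046
apply F[10]=+0.113 → step 11: x=-0.012, v=-0.037, θ=-0.000, ω=0.039
apply F[11]=+0.107 → step 12: x=-0.013, v=-0.034, θ=0.001, ω=0.032
apply F[12]=+0.100 → step 13: x=-0.014, v=-0.031, θ=0.001, ω=0.027
apply F[13]=+0.094 → step 14: x=-0.014, v=-0.028, θ=0.002, ω=0.023
apply F[14]=+0.089 → step 15: x=-0.015, v=-0.026, θ=0.002, ω=0.019
max |θ| = 0.019 ≤ 0.054 over all 16 states.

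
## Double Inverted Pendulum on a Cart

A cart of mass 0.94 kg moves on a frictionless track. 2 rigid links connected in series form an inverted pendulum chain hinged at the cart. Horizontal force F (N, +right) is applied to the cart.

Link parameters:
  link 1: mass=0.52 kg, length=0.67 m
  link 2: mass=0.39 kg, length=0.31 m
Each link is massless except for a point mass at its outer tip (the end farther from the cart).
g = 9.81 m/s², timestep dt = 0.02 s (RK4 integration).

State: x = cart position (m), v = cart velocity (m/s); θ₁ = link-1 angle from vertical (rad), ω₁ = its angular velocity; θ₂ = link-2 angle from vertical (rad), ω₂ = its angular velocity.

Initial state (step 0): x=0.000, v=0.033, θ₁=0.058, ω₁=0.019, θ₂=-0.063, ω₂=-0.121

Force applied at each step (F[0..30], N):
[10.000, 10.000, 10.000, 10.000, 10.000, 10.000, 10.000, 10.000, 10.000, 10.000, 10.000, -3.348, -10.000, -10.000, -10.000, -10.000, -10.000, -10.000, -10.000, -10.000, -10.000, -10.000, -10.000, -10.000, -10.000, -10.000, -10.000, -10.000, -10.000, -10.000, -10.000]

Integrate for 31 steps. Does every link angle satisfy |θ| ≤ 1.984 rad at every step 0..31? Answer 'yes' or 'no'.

Answer: yes

Derivation:
apply F[0]=+10.000 → step 1: x=0.003, v=0.234, θ₁=0.056, ω₁=-0.237, θ₂=-0.067, ω₂=-0.262
apply F[1]=+10.000 → step 2: x=0.009, v=0.437, θ₁=0.049, ω₁=-0.496, θ₂=-0.073, ω₂=-0.401
apply F[2]=+10.000 → step 3: x=0.020, v=0.642, θ₁=0.036, ω₁=-0.762, θ₂=-0.083, ω₂=-0.535
apply F[3]=+10.000 → step 4: x=0.035, v=0.849, θ₁=0.018, ω₁=-1.040, θ₂=-0.095, ω₂=-0.658
apply F[4]=+10.000 → step 5: x=0.054, v=1.061, θ₁=-0.006, ω₁=-1.333, θ₂=-0.109, ω₂=-0.765
apply F[5]=+10.000 → step 6: x=0.078, v=1.277, θ₁=-0.035, ω₁=-1.644, θ₂=-0.125, ω₂=-0.852
apply F[6]=+10.000 → step 7: x=0.105, v=1.496, θ₁=-0.072, ω₁=-1.975, θ₂=-0.143, ω₂=-0.915
apply F[7]=+10.000 → step 8: x=0.137, v=1.719, θ₁=-0.115, ω₁=-2.325, θ₂=-0.162, ω₂=-0.953
apply F[8]=+10.000 → step 9: x=0.174, v=1.942, θ₁=-0.165, ω₁=-2.693, θ₂=-0.181, ω₂=-0.967
apply F[9]=+10.000 → step 10: x=0.215, v=2.161, θ₁=-0.222, ω₁=-3.070, θ₂=-0.200, ω₂=-0.967
apply F[10]=+10.000 → step 11: x=0.260, v=2.372, θ₁=-0.288, ω₁=-3.447, θ₂=-0.220, ω₂=-0.970
apply F[11]=-3.348 → step 12: x=0.307, v=2.313, θ₁=-0.357, ω₁=-3.461, θ₂=-0.239, ω₂=-0.948
apply F[12]=-10.000 → step 13: x=0.352, v=2.134, θ₁=-0.425, ω₁=-3.340, θ₂=-0.257, ω₂=-0.875
apply F[13]=-10.000 → step 14: x=0.393, v=1.965, θ₁=-0.490, ω₁=-3.262, θ₂=-0.274, ω₂=-0.766
apply F[14]=-10.000 → step 15: x=0.430, v=1.802, θ₁=-0.555, ω₁=-3.225, θ₂=-0.288, ω₂=-0.625
apply F[15]=-10.000 → step 16: x=0.465, v=1.645, θ₁=-0.620, ω₁=-3.225, θ₂=-0.298, ω₂=-0.455
apply F[16]=-10.000 → step 17: x=0.496, v=1.491, θ₁=-0.684, ω₁=-3.255, θ₂=-0.306, ω₂=-0.262
apply F[17]=-10.000 → step 18: x=0.524, v=1.338, θ₁=-0.750, ω₁=-3.313, θ₂=-0.309, ω₂=-0.052
apply F[18]=-10.000 → step 19: x=0.550, v=1.183, θ₁=-0.817, ω₁=-3.394, θ₂=-0.308, ω₂=0.166
apply F[19]=-10.000 → step 20: x=0.572, v=1.024, θ₁=-0.886, ω₁=-3.495, θ₂=-0.302, ω₂=0.384
apply F[20]=-10.000 → step 21: x=0.591, v=0.860, θ₁=-0.957, ω₁=-3.613, θ₂=-0.292, ω₂=0.592
apply F[21]=-10.000 → step 22: x=0.606, v=0.689, θ₁=-1.031, ω₁=-3.747, θ₂=-0.279, ω₂=0.781
apply F[22]=-10.000 → step 23: x=0.618, v=0.510, θ₁=-1.107, ω₁=-3.895, θ₂=-0.261, ω₂=0.940
apply F[23]=-10.000 → step 24: x=0.626, v=0.321, θ₁=-1.187, ω₁=-4.057, θ₂=-0.241, ω₂=1.060
apply F[24]=-10.000 → step 25: x=0.631, v=0.121, θ₁=-1.269, ω₁=-4.236, θ₂=-0.219, ω₂=1.127
apply F[25]=-10.000 → step 26: x=0.631, v=-0.090, θ₁=-1.356, ω₁=-4.435, θ₂=-0.197, ω₂=1.132
apply F[26]=-10.000 → step 27: x=0.627, v=-0.316, θ₁=-1.447, ω₁=-4.657, θ₂=-0.174, ω₂=1.061
apply F[27]=-10.000 → step 28: x=0.618, v=-0.558, θ₁=-1.543, ω₁=-4.911, θ₂=-0.155, ω₂=0.897
apply F[28]=-10.000 → step 29: x=0.605, v=-0.818, θ₁=-1.644, ω₁=-5.203, θ₂=-0.139, ω₂=0.619
apply F[29]=-10.000 → step 30: x=0.586, v=-1.102, θ₁=-1.751, ω₁=-5.546, θ₂=-0.131, ω₂=0.201
apply F[30]=-10.000 → step 31: x=0.560, v=-1.415, θ₁=-1.866, ω₁=-5.953, θ₂=-0.133, ω₂=-0.395
Max |angle| over trajectory = 1.866 rad; bound = 1.984 → within bound.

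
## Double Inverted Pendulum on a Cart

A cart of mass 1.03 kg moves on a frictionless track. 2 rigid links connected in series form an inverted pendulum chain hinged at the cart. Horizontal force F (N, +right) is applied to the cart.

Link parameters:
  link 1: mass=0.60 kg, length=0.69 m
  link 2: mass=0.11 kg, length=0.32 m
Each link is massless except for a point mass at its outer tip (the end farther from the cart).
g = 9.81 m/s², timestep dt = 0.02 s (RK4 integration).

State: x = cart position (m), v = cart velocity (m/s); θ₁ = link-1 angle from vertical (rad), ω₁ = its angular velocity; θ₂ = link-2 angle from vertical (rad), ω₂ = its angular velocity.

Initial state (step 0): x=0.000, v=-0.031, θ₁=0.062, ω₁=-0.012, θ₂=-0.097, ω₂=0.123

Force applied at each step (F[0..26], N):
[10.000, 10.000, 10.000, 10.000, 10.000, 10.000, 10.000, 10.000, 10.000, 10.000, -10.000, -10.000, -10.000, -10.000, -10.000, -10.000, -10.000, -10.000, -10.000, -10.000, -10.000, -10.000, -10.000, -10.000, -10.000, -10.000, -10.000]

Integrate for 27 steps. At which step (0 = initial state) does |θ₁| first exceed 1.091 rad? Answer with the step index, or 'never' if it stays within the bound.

Answer: never

Derivation:
apply F[0]=+10.000 → step 1: x=0.001, v=0.155, θ₁=0.059, ω₁=-0.255, θ₂=-0.096, ω₂=0.004
apply F[1]=+10.000 → step 2: x=0.006, v=0.341, θ₁=0.052, ω₁=-0.500, θ₂=-0.097, ω₂=-0.110
apply F[2]=+10.000 → step 3: x=0.015, v=0.529, θ₁=0.039, ω₁=-0.752, θ₂=-0.100, ω₂=-0.216
apply F[3]=+10.000 → step 4: x=0.027, v=0.719, θ₁=0.022, ω₁=-1.012, θ₂=-0.105, ω₂=-0.309
apply F[4]=+10.000 → step 5: x=0.044, v=0.912, θ₁=-0.001, ω₁=-1.282, θ₂=-0.112, ω₂=-0.389
apply F[5]=+10.000 → step 6: x=0.064, v=1.108, θ₁=-0.030, ω₁=-1.566, θ₂=-0.121, ω₂=-0.450
apply F[6]=+10.000 → step 7: x=0.088, v=1.306, θ₁=-0.064, ω₁=-1.864, θ₂=-0.130, ω₂=-0.493
apply F[7]=+10.000 → step 8: x=0.116, v=1.507, θ₁=-0.104, ω₁=-2.176, θ₂=-0.140, ω₂=-0.517
apply F[8]=+10.000 → step 9: x=0.148, v=1.710, θ₁=-0.151, ω₁=-2.503, θ₂=-0.151, ω₂=-0.523
apply F[9]=+10.000 → step 10: x=0.184, v=1.911, θ₁=-0.205, ω₁=-2.840, θ₂=-0.161, ω₂=-0.519
apply F[10]=-10.000 → step 11: x=0.221, v=1.737, θ₁=-0.260, ω₁=-2.662, θ₂=-0.171, ω₂=-0.488
apply F[11]=-10.000 → step 12: x=0.254, v=1.570, θ₁=-0.311, ω₁=-2.515, θ₂=-0.181, ω₂=-0.430
apply F[12]=-10.000 → step 13: x=0.284, v=1.411, θ₁=-0.360, ω₁=-2.397, θ₂=-0.188, ω₂=-0.345
apply F[13]=-10.000 → step 14: x=0.310, v=1.259, θ₁=-0.407, ω₁=-2.307, θ₂=-0.194, ω₂=-0.230
apply F[14]=-10.000 → step 15: x=0.334, v=1.112, θ₁=-0.453, ω₁=-2.242, θ₂=-0.197, ω₂=-0.088
apply F[15]=-10.000 → step 16: x=0.355, v=0.971, θ₁=-0.497, ω₁=-2.203, θ₂=-0.198, ω₂=0.083
apply F[16]=-10.000 → step 17: x=0.373, v=0.835, θ₁=-0.541, ω₁=-2.185, θ₂=-0.194, ω₂=0.281
apply F[17]=-10.000 → step 18: x=0.388, v=0.702, θ₁=-0.585, ω₁=-2.189, θ₂=-0.186, ω₂=0.505
apply F[18]=-10.000 → step 19: x=0.401, v=0.572, θ₁=-0.629, ω₁=-2.212, θ₂=-0.174, ω₂=0.755
apply F[19]=-10.000 → step 20: x=0.411, v=0.444, θ₁=-0.673, ω₁=-2.254, θ₂=-0.156, ω₂=1.027
apply F[20]=-10.000 → step 21: x=0.419, v=0.316, θ₁=-0.719, ω₁=-2.311, θ₂=-0.132, ω₂=1.321
apply F[21]=-10.000 → step 22: x=0.424, v=0.189, θ₁=-0.766, ω₁=-2.384, θ₂=-0.103, ω₂=1.631
apply F[22]=-10.000 → step 23: x=0.426, v=0.061, θ₁=-0.814, ω₁=-2.470, θ₂=-0.067, ω₂=1.954
apply F[23]=-10.000 → step 24: x=0.426, v=-0.069, θ₁=-0.865, ω₁=-2.568, θ₂=-0.025, ω₂=2.285
apply F[24]=-10.000 → step 25: x=0.424, v=-0.201, θ₁=-0.917, ω₁=-2.676, θ₂=0.024, ω₂=2.615
apply F[25]=-10.000 → step 26: x=0.418, v=-0.337, θ₁=-0.972, ω₁=-2.795, θ₂=0.080, ω₂=2.938
apply F[26]=-10.000 → step 27: x=0.410, v=-0.477, θ₁=-1.029, ω₁=-2.922, θ₂=0.142, ω₂=3.247
max |θ₁| = 1.029 ≤ 1.091 over all 28 states.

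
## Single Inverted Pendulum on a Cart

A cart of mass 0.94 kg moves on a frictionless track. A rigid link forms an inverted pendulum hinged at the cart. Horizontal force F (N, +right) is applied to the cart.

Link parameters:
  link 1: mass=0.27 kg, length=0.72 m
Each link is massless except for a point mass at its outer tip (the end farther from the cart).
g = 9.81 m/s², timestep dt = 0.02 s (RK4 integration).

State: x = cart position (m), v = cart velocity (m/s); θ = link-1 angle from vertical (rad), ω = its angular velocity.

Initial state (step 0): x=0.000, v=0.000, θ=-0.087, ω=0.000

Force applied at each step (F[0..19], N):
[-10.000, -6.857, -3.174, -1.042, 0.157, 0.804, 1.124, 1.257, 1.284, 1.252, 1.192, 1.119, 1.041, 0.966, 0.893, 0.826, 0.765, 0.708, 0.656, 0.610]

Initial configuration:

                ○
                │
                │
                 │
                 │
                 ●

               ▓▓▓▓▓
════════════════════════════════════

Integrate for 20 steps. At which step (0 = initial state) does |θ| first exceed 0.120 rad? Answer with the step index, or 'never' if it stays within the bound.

apply F[0]=-10.000 → step 1: x=-0.002, v=-0.208, θ=-0.084, ω=0.264
apply F[1]=-6.857 → step 2: x=-0.008, v=-0.349, θ=-0.077, ω=0.437
apply F[2]=-3.174 → step 3: x=-0.015, v=-0.412, θ=-0.068, ω=0.505
apply F[3]=-1.042 → step 4: x=-0.024, v=-0.431, θ=-0.058, ω=0.514
apply F[4]=+0.157 → step 5: x=-0.032, v=-0.424, θ=-0.048, ω=0.491
apply F[5]=+0.804 → step 6: x=-0.041, v=-0.405, θ=-0.038, ω=0.452
apply F[6]=+1.124 → step 7: x=-0.048, v=-0.379, θ=-0.030, ω=0.407
apply F[7]=+1.257 → step 8: x=-0.056, v=-0.351, θ=-0.022, ω=0.361
apply F[8]=+1.284 → step 9: x=-0.062, v=-0.323, θ=-0.015, ω=0.316
apply F[9]=+1.252 → step 10: x=-0.069, v=-0.295, θ=-0.009, ω=0.275
apply F[10]=+1.192 → step 11: x=-0.074, v=-0.270, θ=-0.004, ω=0.238
apply F[11]=+1.119 → step 12: x=-0.079, v=-0.246, θ=0.000, ω=0.204
apply F[12]=+1.041 → step 13: x=-0.084, v=-0.224, θ=0.004, ω=0.174
apply F[13]=+0.966 → step 14: x=-0.088, v=-0.203, θ=0.007, ω=0.147
apply F[14]=+0.893 → step 15: x=-0.092, v=-0.185, θ=0.010, ω=0.124
apply F[15]=+0.826 → step 16: x=-0.096, v=-0.168, θ=0.012, ω=0.103
apply F[16]=+0.765 → step 17: x=-0.099, v=-0.152, θ=0.014, ω=0.085
apply F[17]=+0.708 → step 18: x=-0.102, v=-0.138, θ=0.016, ω=0.069
apply F[18]=+0.656 → step 19: x=-0.104, v=-0.125, θ=0.017, ω=0.056
apply F[19]=+0.610 → step 20: x=-0.107, v=-0.113, θ=0.018, ω=0.044
max |θ| = 0.087 ≤ 0.120 over all 21 states.

Answer: never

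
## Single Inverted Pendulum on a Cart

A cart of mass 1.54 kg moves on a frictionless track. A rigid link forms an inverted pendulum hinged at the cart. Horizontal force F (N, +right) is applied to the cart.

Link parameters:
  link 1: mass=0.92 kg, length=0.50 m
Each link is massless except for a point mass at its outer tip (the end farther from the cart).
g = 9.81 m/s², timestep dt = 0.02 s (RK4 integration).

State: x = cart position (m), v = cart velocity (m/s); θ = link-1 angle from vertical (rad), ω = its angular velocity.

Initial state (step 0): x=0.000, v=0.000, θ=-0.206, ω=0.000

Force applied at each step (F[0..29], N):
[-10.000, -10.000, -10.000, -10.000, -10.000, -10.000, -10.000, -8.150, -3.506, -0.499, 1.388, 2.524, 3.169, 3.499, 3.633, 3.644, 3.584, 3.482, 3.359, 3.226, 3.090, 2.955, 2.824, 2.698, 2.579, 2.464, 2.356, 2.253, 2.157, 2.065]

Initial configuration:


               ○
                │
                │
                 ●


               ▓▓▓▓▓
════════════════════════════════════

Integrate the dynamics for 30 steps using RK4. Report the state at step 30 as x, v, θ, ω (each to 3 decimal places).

apply F[0]=-10.000 → step 1: x=-0.001, v=-0.104, θ=-0.205, ω=0.123
apply F[1]=-10.000 → step 2: x=-0.004, v=-0.208, θ=-0.201, ω=0.248
apply F[2]=-10.000 → step 3: x=-0.009, v=-0.313, θ=-0.195, ω=0.377
apply F[3]=-10.000 → step 4: x=-0.017, v=-0.419, θ=-0.186, ω=0.511
apply F[4]=-10.000 → step 5: x=-0.026, v=-0.527, θ=-0.174, ω=0.652
apply F[5]=-10.000 → step 6: x=-0.038, v=-0.636, θ=-0.160, ω=0.802
apply F[6]=-10.000 → step 7: x=-0.052, v=-0.747, θ=-0.142, ω=0.963
apply F[7]=-8.150 → step 8: x=-0.067, v=-0.838, θ=-0.122, ω=1.091
apply F[8]=-3.506 → step 9: x=-0.085, v=-0.871, θ=-0.100, ω=1.114
apply F[9]=-0.499 → step 10: x=-0.102, v=-0.868, θ=-0.078, ω=1.073
apply F[10]=+1.388 → step 11: x=-0.119, v=-0.842, θ=-0.057, ω=0.995
apply F[11]=+2.524 → step 12: x=-0.135, v=-0.804, θ=-0.038, ω=0.901
apply F[12]=+3.169 → step 13: x=-0.151, v=-0.760, θ=-0.021, ω=0.800
apply F[13]=+3.499 → step 14: x=-0.166, v=-0.713, θ=-0.006, ω=0.701
apply F[14]=+3.633 → step 15: x=-0.180, v=-0.666, θ=0.007, ω=0.607
apply F[15]=+3.644 → step 16: x=-0.192, v=-0.620, θ=0.018, ω=0.520
apply F[16]=+3.584 → step 17: x=-0.204, v=-0.576, θ=0.028, ω=0.442
apply F[17]=+3.482 → step 18: x=-0.216, v=-0.535, θ=0.036, ω=0.371
apply F[18]=+3.359 → step 19: x=-0.226, v=-0.496, θ=0.043, ω=0.309
apply F[19]=+3.226 → step 20: x=-0.235, v=-0.459, θ=0.048, ω=0.254
apply F[20]=+3.090 → step 21: x=-0.244, v=-0.425, θ=0.053, ω=0.205
apply F[21]=+2.955 → step 22: x=-0.252, v=-0.393, θ=0.057, ω=0.163
apply F[22]=+2.824 → step 23: x=-0.260, v=-0.363, θ=0.059, ω=0.126
apply F[23]=+2.698 → step 24: x=-0.267, v=-0.335, θ=0.062, ω=0.094
apply F[24]=+2.579 → step 25: x=-0.273, v=-0.309, θ=0.063, ω=0.067
apply F[25]=+2.464 → step 26: x=-0.279, v=-0.285, θ=0.064, ω=0.043
apply F[26]=+2.356 → step 27: x=-0.285, v=-0.262, θ=0.065, ω=0.022
apply F[27]=+2.253 → step 28: x=-0.290, v=-0.240, θ=0.065, ω=0.005
apply F[28]=+2.157 → step 29: x=-0.294, v=-0.220, θ=0.065, ω=-0.010
apply F[29]=+2.065 → step 30: x=-0.299, v=-0.201, θ=0.065, ω=-0.023

Answer: x=-0.299, v=-0.201, θ=0.065, ω=-0.023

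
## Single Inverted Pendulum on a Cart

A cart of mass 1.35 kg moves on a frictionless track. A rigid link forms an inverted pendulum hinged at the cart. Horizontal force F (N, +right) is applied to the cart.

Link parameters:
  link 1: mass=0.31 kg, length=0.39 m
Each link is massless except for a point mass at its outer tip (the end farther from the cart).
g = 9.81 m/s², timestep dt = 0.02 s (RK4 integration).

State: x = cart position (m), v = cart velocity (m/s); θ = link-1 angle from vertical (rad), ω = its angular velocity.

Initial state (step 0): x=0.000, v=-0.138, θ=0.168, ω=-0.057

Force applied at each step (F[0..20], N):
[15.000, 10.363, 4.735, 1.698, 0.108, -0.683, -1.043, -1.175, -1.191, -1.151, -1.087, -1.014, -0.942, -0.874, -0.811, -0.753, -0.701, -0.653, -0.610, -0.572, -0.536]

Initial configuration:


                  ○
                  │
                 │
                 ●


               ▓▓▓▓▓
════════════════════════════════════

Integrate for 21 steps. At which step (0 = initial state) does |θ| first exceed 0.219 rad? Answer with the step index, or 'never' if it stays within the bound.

apply F[0]=+15.000 → step 1: x=-0.001, v=0.076, θ=0.162, ω=-0.514
apply F[1]=+10.363 → step 2: x=0.002, v=0.221, θ=0.149, ω=-0.805
apply F[2]=+4.735 → step 3: x=0.007, v=0.285, θ=0.132, ω=-0.897
apply F[3]=+1.698 → step 4: x=0.013, v=0.305, θ=0.114, ω=-0.885
apply F[4]=+0.108 → step 5: x=0.019, v=0.302, θ=0.097, ω=-0.825
apply F[5]=-0.683 → step 6: x=0.025, v=0.288, θ=0.082, ω=-0.744
apply F[6]=-1.043 → step 7: x=0.031, v=0.269, θ=0.068, ω=-0.659
apply F[7]=-1.175 → step 8: x=0.036, v=0.249, θ=0.055, ω=-0.576
apply F[8]=-1.191 → step 9: x=0.041, v=0.229, θ=0.044, ω=-0.501
apply F[9]=-1.151 → step 10: x=0.045, v=0.211, θ=0.035, ω=-0.432
apply F[10]=-1.087 → step 11: x=0.049, v=0.193, θ=0.027, ω=-0.372
apply F[11]=-1.014 → step 12: x=0.053, v=0.177, θ=0.020, ω=-0.319
apply F[12]=-0.942 → step 13: x=0.056, v=0.162, θ=0.014, ω=-0.273
apply F[13]=-0.874 → step 14: x=0.059, v=0.149, θ=0.009, ω=-0.232
apply F[14]=-0.811 → step 15: x=0.062, v=0.137, θ=0.005, ω=-0.197
apply F[15]=-0.753 → step 16: x=0.065, v=0.125, θ=0.001, ω=-0.167
apply F[16]=-0.701 → step 17: x=0.067, v=0.115, θ=-0.002, ω=-0.140
apply F[17]=-0.653 → step 18: x=0.070, v=0.105, θ=-0.004, ω=-0.117
apply F[18]=-0.610 → step 19: x=0.072, v=0.097, θ=-0.006, ω=-0.097
apply F[19]=-0.572 → step 20: x=0.073, v=0.088, θ=-0.008, ω=-0.080
apply F[20]=-0.536 → step 21: x=0.075, v=0.081, θ=-0.010, ω=-0.065
max |θ| = 0.168 ≤ 0.219 over all 22 states.

Answer: never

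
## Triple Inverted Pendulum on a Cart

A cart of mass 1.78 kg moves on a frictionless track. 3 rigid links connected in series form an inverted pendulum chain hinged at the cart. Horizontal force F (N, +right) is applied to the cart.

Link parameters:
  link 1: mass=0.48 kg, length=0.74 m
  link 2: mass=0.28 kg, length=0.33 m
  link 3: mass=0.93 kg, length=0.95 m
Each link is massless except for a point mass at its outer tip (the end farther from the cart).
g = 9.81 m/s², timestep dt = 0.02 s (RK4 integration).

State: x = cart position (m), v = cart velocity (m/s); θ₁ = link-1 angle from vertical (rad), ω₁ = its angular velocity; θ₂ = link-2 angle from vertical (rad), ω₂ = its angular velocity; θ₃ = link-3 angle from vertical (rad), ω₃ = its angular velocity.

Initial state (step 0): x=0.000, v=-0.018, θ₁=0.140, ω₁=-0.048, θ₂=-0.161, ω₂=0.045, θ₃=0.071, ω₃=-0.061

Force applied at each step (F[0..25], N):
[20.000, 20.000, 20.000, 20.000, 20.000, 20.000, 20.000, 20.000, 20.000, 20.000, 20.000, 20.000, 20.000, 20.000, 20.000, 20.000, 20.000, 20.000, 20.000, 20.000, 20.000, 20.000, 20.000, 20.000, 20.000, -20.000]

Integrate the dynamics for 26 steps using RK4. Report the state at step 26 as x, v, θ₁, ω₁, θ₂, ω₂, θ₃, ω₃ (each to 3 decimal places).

apply F[0]=+20.000 → step 1: x=0.002, v=0.185, θ₁=0.138, ω₁=-0.130, θ₂=-0.169, ω₂=-0.824, θ₃=0.071, ω₃=0.098
apply F[1]=+20.000 → step 2: x=0.007, v=0.389, θ₁=0.135, ω₁=-0.222, θ₂=-0.194, ω₂=-1.677, θ₃=0.075, ω₃=0.254
apply F[2]=+20.000 → step 3: x=0.017, v=0.597, θ₁=0.129, ω₁=-0.334, θ₂=-0.236, ω₂=-2.491, θ₃=0.081, ω₃=0.401
apply F[3]=+20.000 → step 4: x=0.031, v=0.807, θ₁=0.121, ω₁=-0.477, θ₂=-0.293, ω₂=-3.226, θ₃=0.091, ω₃=0.530
apply F[4]=+20.000 → step 5: x=0.050, v=1.022, θ₁=0.110, ω₁=-0.658, θ₂=-0.364, ω₂=-3.852, θ₃=0.102, ω₃=0.628
apply F[5]=+20.000 → step 6: x=0.072, v=1.239, θ₁=0.095, ω₁=-0.877, θ₂=-0.446, ω₂=-4.355, θ₃=0.116, ω₃=0.688
apply F[6]=+20.000 → step 7: x=0.099, v=1.459, θ₁=0.075, ω₁=-1.135, θ₂=-0.537, ω₂=-4.741, θ₃=0.130, ω₃=0.710
apply F[7]=+20.000 → step 8: x=0.131, v=1.680, θ₁=0.049, ω₁=-1.427, θ₂=-0.635, ω₂=-5.026, θ₃=0.144, ω₃=0.696
apply F[8]=+20.000 → step 9: x=0.166, v=1.904, θ₁=0.017, ω₁=-1.750, θ₂=-0.738, ω₂=-5.225, θ₃=0.157, ω₃=0.651
apply F[9]=+20.000 → step 10: x=0.207, v=2.129, θ₁=-0.021, ω₁=-2.102, θ₂=-0.844, ω₂=-5.345, θ₃=0.170, ω₃=0.577
apply F[10]=+20.000 → step 11: x=0.252, v=2.354, θ₁=-0.067, ω₁=-2.480, θ₂=-0.951, ω₂=-5.388, θ₃=0.180, ω₃=0.481
apply F[11]=+20.000 → step 12: x=0.301, v=2.579, θ₁=-0.121, ω₁=-2.882, θ₂=-1.059, ω₂=-5.346, θ₃=0.189, ω₃=0.364
apply F[12]=+20.000 → step 13: x=0.355, v=2.803, θ₁=-0.182, ω₁=-3.305, θ₂=-1.164, ω₂=-5.203, θ₃=0.195, ω₃=0.232
apply F[13]=+20.000 → step 14: x=0.413, v=3.023, θ₁=-0.253, ω₁=-3.743, θ₂=-1.266, ω₂=-4.940, θ₃=0.198, ω₃=0.089
apply F[14]=+20.000 → step 15: x=0.476, v=3.236, θ₁=-0.332, ω₁=-4.192, θ₂=-1.361, ω₂=-4.532, θ₃=0.198, ω₃=-0.062
apply F[15]=+20.000 → step 16: x=0.542, v=3.438, θ₁=-0.421, ω₁=-4.644, θ₂=-1.446, ω₂=-3.956, θ₃=0.195, ω₃=-0.219
apply F[16]=+20.000 → step 17: x=0.613, v=3.625, θ₁=-0.518, ω₁=-5.095, θ₂=-1.518, ω₂=-3.196, θ₃=0.189, ω₃=-0.384
apply F[17]=+20.000 → step 18: x=0.687, v=3.791, θ₁=-0.624, ω₁=-5.541, θ₂=-1.573, ω₂=-2.245, θ₃=0.180, ω₃=-0.566
apply F[18]=+20.000 → step 19: x=0.764, v=3.930, θ₁=-0.740, ω₁=-5.985, θ₂=-1.607, ω₂=-1.118, θ₃=0.167, ω₃=-0.784
apply F[19]=+20.000 → step 20: x=0.844, v=4.035, θ₁=-0.864, ω₁=-6.431, θ₂=-1.616, ω₂=0.153, θ₃=0.148, ω₃=-1.067
apply F[20]=+20.000 → step 21: x=0.926, v=4.096, θ₁=-0.997, ω₁=-6.880, θ₂=-1.600, ω₂=1.513, θ₃=0.123, ω₃=-1.460
apply F[21]=+20.000 → step 22: x=1.008, v=4.101, θ₁=-1.139, ω₁=-7.320, θ₂=-1.556, ω₂=2.874, θ₃=0.089, ω₃=-2.016
apply F[22]=+20.000 → step 23: x=1.089, v=4.044, θ₁=-1.289, ω₁=-7.712, θ₂=-1.486, ω₂=4.119, θ₃=0.041, ω₃=-2.777
apply F[23]=+20.000 → step 24: x=1.169, v=3.926, θ₁=-1.447, ω₁=-7.991, θ₂=-1.393, ω₂=5.121, θ₃=-0.024, ω₃=-3.743
apply F[24]=+20.000 → step 25: x=1.246, v=3.767, θ₁=-1.608, ω₁=-8.081, θ₂=-1.283, ω₂=5.811, θ₃=-0.110, ω₃=-4.854
apply F[25]=-20.000 → step 26: x=1.316, v=3.274, θ₁=-1.770, ω₁=-8.080, θ₂=-1.160, ω₂=6.474, θ₃=-0.215, ω₃=-5.734

Answer: x=1.316, v=3.274, θ₁=-1.770, ω₁=-8.080, θ₂=-1.160, ω₂=6.474, θ₃=-0.215, ω₃=-5.734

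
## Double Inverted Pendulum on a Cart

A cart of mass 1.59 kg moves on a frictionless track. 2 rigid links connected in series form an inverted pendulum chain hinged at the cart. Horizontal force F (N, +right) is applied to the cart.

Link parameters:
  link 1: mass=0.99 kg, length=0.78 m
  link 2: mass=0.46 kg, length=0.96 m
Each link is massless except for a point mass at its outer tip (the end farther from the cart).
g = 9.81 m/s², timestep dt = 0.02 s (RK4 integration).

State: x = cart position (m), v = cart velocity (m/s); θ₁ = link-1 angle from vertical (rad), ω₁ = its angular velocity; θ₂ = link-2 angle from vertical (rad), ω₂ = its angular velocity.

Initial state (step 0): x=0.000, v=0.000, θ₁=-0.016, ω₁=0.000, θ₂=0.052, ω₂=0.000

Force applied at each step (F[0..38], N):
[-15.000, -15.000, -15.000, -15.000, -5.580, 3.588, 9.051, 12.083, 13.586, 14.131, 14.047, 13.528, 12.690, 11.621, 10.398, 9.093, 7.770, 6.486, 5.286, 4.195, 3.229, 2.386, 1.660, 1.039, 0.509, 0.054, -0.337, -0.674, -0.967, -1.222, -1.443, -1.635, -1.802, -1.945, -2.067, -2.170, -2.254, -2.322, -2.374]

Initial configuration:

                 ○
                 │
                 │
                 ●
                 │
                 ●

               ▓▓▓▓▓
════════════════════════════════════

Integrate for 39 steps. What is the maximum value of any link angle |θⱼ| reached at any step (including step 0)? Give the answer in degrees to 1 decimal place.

apply F[0]=-15.000 → step 1: x=-0.002, v=-0.186, θ₁=-0.014, ω₁=0.227, θ₂=0.052, ω₂=0.020
apply F[1]=-15.000 → step 2: x=-0.007, v=-0.373, θ₁=-0.007, ω₁=0.456, θ₂=0.053, ω₂=0.039
apply F[2]=-15.000 → step 3: x=-0.017, v=-0.561, θ₁=0.005, ω₁=0.691, θ₂=0.054, ω₂=0.055
apply F[3]=-15.000 → step 4: x=-0.030, v=-0.752, θ₁=0.021, ω₁=0.934, θ₂=0.055, ω₂=0.067
apply F[4]=-5.580 → step 5: x=-0.046, v=-0.827, θ₁=0.040, ω₁=1.035, θ₂=0.056, ω₂=0.074
apply F[5]=+3.588 → step 6: x=-0.062, v=-0.790, θ₁=0.061, ω₁=1.000, θ₂=0.058, ω₂=0.076
apply F[6]=+9.051 → step 7: x=-0.077, v=-0.688, θ₁=0.080, ω₁=0.889, θ₂=0.059, ω₂=0.072
apply F[7]=+12.083 → step 8: x=-0.089, v=-0.552, θ₁=0.096, ω₁=0.740, θ₂=0.061, ω₂=0.064
apply F[8]=+13.586 → step 9: x=-0.099, v=-0.400, θ₁=0.109, ω₁=0.578, θ₂=0.062, ω₂=0.051
apply F[9]=+14.131 → step 10: x=-0.105, v=-0.244, θ₁=0.119, ω₁=0.414, θ₂=0.063, ω₂=0.034
apply F[10]=+14.047 → step 11: x=-0.108, v=-0.091, θ₁=0.126, ω₁=0.257, θ₂=0.063, ω₂=0.015
apply F[11]=+13.528 → step 12: x=-0.109, v=0.054, θ₁=0.129, ω₁=0.113, θ₂=0.063, ω₂=-0.006
apply F[12]=+12.690 → step 13: x=-0.106, v=0.189, θ₁=0.130, ω₁=-0.017, θ₂=0.063, ω₂=-0.027
apply F[13]=+11.621 → step 14: x=-0.101, v=0.310, θ₁=0.129, ω₁=-0.131, θ₂=0.062, ω₂=-0.049
apply F[14]=+10.398 → step 15: x=-0.094, v=0.417, θ₁=0.125, ω₁=-0.227, θ₂=0.061, ω₂=-0.069
apply F[15]=+9.093 → step 16: x=-0.085, v=0.509, θ₁=0.120, ω₁=-0.305, θ₂=0.060, ω₂=-0.089
apply F[16]=+7.770 → step 17: x=-0.074, v=0.585, θ₁=0.113, ω₁=-0.366, θ₂=0.058, ω₂=-0.107
apply F[17]=+6.486 → step 18: x=-0.062, v=0.647, θ₁=0.106, ω₁=-0.411, θ₂=0.055, ω₂=-0.123
apply F[18]=+5.286 → step 19: x=-0.048, v=0.695, θ₁=0.097, ω₁=-0.441, θ₂=0.053, ω₂=-0.137
apply F[19]=+4.195 → step 20: x=-0.034, v=0.731, θ₁=0.088, ω₁=-0.460, θ₂=0.050, ω₂=-0.149
apply F[20]=+3.229 → step 21: x=-0.019, v=0.757, θ₁=0.079, ω₁=-0.468, θ₂=0.047, ω₂=-0.160
apply F[21]=+2.386 → step 22: x=-0.004, v=0.774, θ₁=0.069, ω₁=-0.468, θ₂=0.043, ω₂=-0.168
apply F[22]=+1.660 → step 23: x=0.012, v=0.784, θ₁=0.060, ω₁=-0.461, θ₂=0.040, ω₂=-0.175
apply F[23]=+1.039 → step 24: x=0.028, v=0.787, θ₁=0.051, ω₁=-0.449, θ₂=0.036, ω₂=-0.180
apply F[24]=+0.509 → step 25: x=0.043, v=0.785, θ₁=0.042, ω₁=-0.434, θ₂=0.033, ω₂=-0.183
apply F[25]=+0.054 → step 26: x=0.059, v=0.779, θ₁=0.034, ω₁=-0.416, θ₂=0.029, ω₂=-0.185
apply F[26]=-0.337 → step 27: x=0.074, v=0.770, θ₁=0.026, ω₁=-0.396, θ₂=0.025, ω₂=-0.186
apply F[27]=-0.674 → step 28: x=0.090, v=0.757, θ₁=0.018, ω₁=-0.375, θ₂=0.022, ω₂=-0.186
apply F[28]=-0.967 → step 29: x=0.105, v=0.743, θ₁=0.011, ω₁=-0.353, θ₂=0.018, ω₂=-0.184
apply F[29]=-1.222 → step 30: x=0.119, v=0.726, θ₁=0.004, ω₁=-0.331, θ₂=0.014, ω₂=-0.181
apply F[30]=-1.443 → step 31: x=0.134, v=0.708, θ₁=-0.003, ω₁=-0.309, θ₂=0.011, ω₂=-0.178
apply F[31]=-1.635 → step 32: x=0.148, v=0.688, θ₁=-0.009, ω₁=-0.287, θ₂=0.007, ω₂=-0.173
apply F[32]=-1.802 → step 33: x=0.161, v=0.668, θ₁=-0.014, ω₁=-0.265, θ₂=0.004, ω₂=-0.168
apply F[33]=-1.945 → step 34: x=0.174, v=0.646, θ₁=-0.019, ω₁=-0.244, θ₂=0.001, ω₂=-0.163
apply F[34]=-2.067 → step 35: x=0.187, v=0.624, θ₁=-0.024, ω₁=-0.223, θ₂=-0.003, ω₂=-0.157
apply F[35]=-2.170 → step 36: x=0.199, v=0.601, θ₁=-0.028, ω₁=-0.203, θ₂=-0.006, ω₂=-0.150
apply F[36]=-2.254 → step 37: x=0.211, v=0.578, θ₁=-0.032, ω₁=-0.184, θ₂=-0.009, ω₂=-0.143
apply F[37]=-2.322 → step 38: x=0.222, v=0.555, θ₁=-0.035, ω₁=-0.166, θ₂=-0.011, ω₂=-0.136
apply F[38]=-2.374 → step 39: x=0.233, v=0.532, θ₁=-0.039, ω₁=-0.148, θ₂=-0.014, ω₂=-0.129
Max |angle| over trajectory = 0.130 rad = 7.5°.

Answer: 7.5°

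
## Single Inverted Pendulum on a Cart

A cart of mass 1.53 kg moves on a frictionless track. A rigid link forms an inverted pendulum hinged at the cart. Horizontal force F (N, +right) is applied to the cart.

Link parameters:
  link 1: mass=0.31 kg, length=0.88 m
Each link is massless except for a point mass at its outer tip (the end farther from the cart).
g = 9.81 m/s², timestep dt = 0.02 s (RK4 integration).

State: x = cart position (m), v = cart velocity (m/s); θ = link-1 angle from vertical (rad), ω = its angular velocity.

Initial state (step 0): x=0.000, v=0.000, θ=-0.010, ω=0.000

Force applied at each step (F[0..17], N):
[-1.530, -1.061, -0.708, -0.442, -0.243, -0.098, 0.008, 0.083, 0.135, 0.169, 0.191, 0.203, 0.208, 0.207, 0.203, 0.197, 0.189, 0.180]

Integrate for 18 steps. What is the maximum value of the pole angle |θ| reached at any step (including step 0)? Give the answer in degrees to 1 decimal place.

apply F[0]=-1.530 → step 1: x=-0.000, v=-0.020, θ=-0.010, ω=0.020
apply F[1]=-1.061 → step 2: x=-0.001, v=-0.033, θ=-0.009, ω=0.033
apply F[2]=-0.708 → step 3: x=-0.001, v=-0.042, θ=-0.009, ω=0.041
apply F[3]=-0.442 → step 4: x=-0.002, v=-0.047, θ=-0.008, ω=0.046
apply F[4]=-0.243 → step 5: x=-0.003, v=-0.050, θ=-0.007, ω=0.047
apply F[5]=-0.098 → step 6: x=-0.004, v=-0.051, θ=-0.006, ω=0.047
apply F[6]=+0.008 → step 7: x=-0.005, v=-0.051, θ=-0.005, ω=0.046
apply F[7]=+0.083 → step 8: x=-0.006, v=-0.050, θ=-0.004, ω=0.043
apply F[8]=+0.135 → step 9: x=-0.007, v=-0.048, θ=-0.003, ω=0.040
apply F[9]=+0.169 → step 10: x=-0.008, v=-0.046, θ=-0.002, ω=0.037
apply F[10]=+0.191 → step 11: x=-0.009, v=-0.043, θ=-0.002, ω=0.034
apply F[11]=+0.203 → step 12: x=-0.010, v=-0.040, θ=-0.001, ω=0.030
apply F[12]=+0.208 → step 13: x=-0.011, v=-0.038, θ=-0.000, ω=0.027
apply F[13]=+0.207 → step 14: x=-0.012, v=-0.035, θ=0.000, ω=0.024
apply F[14]=+0.203 → step 15: x=-0.012, v=-0.032, θ=0.001, ω=0.021
apply F[15]=+0.197 → step 16: x=-0.013, v=-0.030, θ=0.001, ω=0.018
apply F[16]=+0.189 → step 17: x=-0.013, v=-0.027, θ=0.001, ω=0.016
apply F[17]=+0.180 → step 18: x=-0.014, v=-0.025, θ=0.002, ω=0.014
Max |angle| over trajectory = 0.010 rad = 0.6°.

Answer: 0.6°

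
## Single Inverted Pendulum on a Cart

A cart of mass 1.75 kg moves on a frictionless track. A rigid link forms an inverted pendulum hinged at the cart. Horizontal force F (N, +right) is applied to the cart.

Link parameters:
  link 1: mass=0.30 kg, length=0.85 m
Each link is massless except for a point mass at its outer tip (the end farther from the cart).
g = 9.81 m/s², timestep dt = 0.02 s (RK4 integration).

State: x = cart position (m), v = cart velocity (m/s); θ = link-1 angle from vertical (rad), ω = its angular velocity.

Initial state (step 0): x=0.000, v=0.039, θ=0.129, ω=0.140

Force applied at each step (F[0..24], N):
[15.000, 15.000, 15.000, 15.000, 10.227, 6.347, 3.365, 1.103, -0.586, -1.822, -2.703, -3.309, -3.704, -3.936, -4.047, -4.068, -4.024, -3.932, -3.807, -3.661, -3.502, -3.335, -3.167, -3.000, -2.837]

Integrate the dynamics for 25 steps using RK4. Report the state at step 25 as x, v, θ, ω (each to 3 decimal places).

apply F[0]=+15.000 → step 1: x=0.002, v=0.206, θ=0.130, ω=-0.024
apply F[1]=+15.000 → step 2: x=0.008, v=0.372, θ=0.128, ω=-0.189
apply F[2]=+15.000 → step 3: x=0.017, v=0.539, θ=0.123, ω=-0.355
apply F[3]=+15.000 → step 4: x=0.030, v=0.706, θ=0.114, ω=-0.523
apply F[4]=+10.227 → step 5: x=0.045, v=0.819, θ=0.102, ω=-0.630
apply F[5]=+6.347 → step 6: x=0.062, v=0.889, θ=0.089, ω=-0.689
apply F[6]=+3.365 → step 7: x=0.080, v=0.925, θ=0.075, ω=-0.713
apply F[7]=+1.103 → step 8: x=0.099, v=0.935, θ=0.061, ω=-0.709
apply F[8]=-0.586 → step 9: x=0.117, v=0.927, θ=0.047, ω=-0.687
apply F[9]=-1.822 → step 10: x=0.136, v=0.904, θ=0.034, ω=-0.651
apply F[10]=-2.703 → step 11: x=0.154, v=0.873, θ=0.021, ω=-0.608
apply F[11]=-3.309 → step 12: x=0.171, v=0.834, θ=0.009, ω=-0.559
apply F[12]=-3.704 → step 13: x=0.187, v=0.792, θ=-0.001, ω=-0.508
apply F[13]=-3.936 → step 14: x=0.202, v=0.747, θ=-0.011, ω=-0.457
apply F[14]=-4.047 → step 15: x=0.217, v=0.701, θ=-0.020, ω=-0.407
apply F[15]=-4.068 → step 16: x=0.230, v=0.656, θ=-0.027, ω=-0.359
apply F[16]=-4.024 → step 17: x=0.243, v=0.611, θ=-0.034, ω=-0.313
apply F[17]=-3.932 → step 18: x=0.255, v=0.567, θ=-0.040, ω=-0.270
apply F[18]=-3.807 → step 19: x=0.266, v=0.525, θ=-0.045, ω=-0.230
apply F[19]=-3.661 → step 20: x=0.276, v=0.485, θ=-0.049, ω=-0.194
apply F[20]=-3.502 → step 21: x=0.285, v=0.446, θ=-0.053, ω=-0.161
apply F[21]=-3.335 → step 22: x=0.294, v=0.410, θ=-0.056, ω=-0.131
apply F[22]=-3.167 → step 23: x=0.302, v=0.376, θ=-0.058, ω=-0.104
apply F[23]=-3.000 → step 24: x=0.309, v=0.344, θ=-0.060, ω=-0.079
apply F[24]=-2.837 → step 25: x=0.315, v=0.313, θ=-0.061, ω=-0.057

Answer: x=0.315, v=0.313, θ=-0.061, ω=-0.057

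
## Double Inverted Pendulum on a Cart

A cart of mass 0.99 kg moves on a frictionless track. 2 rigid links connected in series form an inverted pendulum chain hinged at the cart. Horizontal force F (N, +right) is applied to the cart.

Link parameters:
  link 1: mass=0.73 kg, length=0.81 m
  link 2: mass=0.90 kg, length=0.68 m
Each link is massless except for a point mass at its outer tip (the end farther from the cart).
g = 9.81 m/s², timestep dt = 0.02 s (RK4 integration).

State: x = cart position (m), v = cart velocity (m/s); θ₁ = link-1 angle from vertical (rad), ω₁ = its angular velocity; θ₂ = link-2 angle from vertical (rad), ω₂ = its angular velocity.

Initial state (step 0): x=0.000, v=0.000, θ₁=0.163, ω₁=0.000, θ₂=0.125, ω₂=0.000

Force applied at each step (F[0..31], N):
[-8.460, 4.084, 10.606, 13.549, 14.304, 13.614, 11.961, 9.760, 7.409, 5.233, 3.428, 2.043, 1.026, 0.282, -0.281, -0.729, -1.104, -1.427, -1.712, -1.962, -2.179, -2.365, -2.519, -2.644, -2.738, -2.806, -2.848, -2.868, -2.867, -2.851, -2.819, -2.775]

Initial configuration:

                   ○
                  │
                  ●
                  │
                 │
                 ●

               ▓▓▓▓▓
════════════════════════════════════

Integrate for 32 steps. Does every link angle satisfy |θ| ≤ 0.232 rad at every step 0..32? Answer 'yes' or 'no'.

Answer: yes

Derivation:
apply F[0]=-8.460 → step 1: x=-0.002, v=-0.213, θ₁=0.166, ω₁=0.309, θ₂=0.125, ω₂=-0.020
apply F[1]=+4.084 → step 2: x=-0.006, v=-0.185, θ₁=0.172, ω₁=0.329, θ₂=0.124, ω₂=-0.049
apply F[2]=+10.606 → step 3: x=-0.008, v=-0.033, θ₁=0.178, ω₁=0.204, θ₂=0.123, ω₂=-0.086
apply F[3]=+13.549 → step 4: x=-0.007, v=0.173, θ₁=0.180, ω₁=0.016, θ₂=0.121, ω₂=-0.129
apply F[4]=+14.304 → step 5: x=-0.001, v=0.394, θ₁=0.178, ω₁=-0.188, θ₂=0.118, ω₂=-0.175
apply F[5]=+13.614 → step 6: x=0.009, v=0.604, θ₁=0.173, ω₁=-0.380, θ₂=0.114, ω₂=-0.220
apply F[6]=+11.961 → step 7: x=0.023, v=0.785, θ₁=0.163, ω₁=-0.541, θ₂=0.109, ω₂=-0.260
apply F[7]=+9.760 → step 8: x=0.040, v=0.928, θ₁=0.151, ω₁=-0.662, θ₂=0.103, ω₂=-0.296
apply F[8]=+7.409 → step 9: x=0.059, v=1.031, θ₁=0.137, ω₁=-0.738, θ₂=0.097, ω₂=-0.325
apply F[9]=+5.233 → step 10: x=0.081, v=1.095, θ₁=0.122, ω₁=-0.776, θ₂=0.090, ω₂=-0.348
apply F[10]=+3.428 → step 11: x=0.103, v=1.129, θ₁=0.107, ω₁=-0.782, θ₂=0.083, ω₂=-0.365
apply F[11]=+2.043 → step 12: x=0.126, v=1.140, θ₁=0.091, ω₁=-0.766, θ₂=0.076, ω₂=-0.377
apply F[12]=+1.026 → step 13: x=0.148, v=1.136, θ₁=0.076, ω₁=-0.737, θ₂=0.068, ω₂=-0.384
apply F[13]=+0.282 → step 14: x=0.171, v=1.120, θ₁=0.062, ω₁=-0.700, θ₂=0.060, ω₂=-0.386
apply F[14]=-0.281 → step 15: x=0.193, v=1.098, θ₁=0.048, ω₁=-0.659, θ₂=0.053, ω₂=-0.386
apply F[15]=-0.729 → step 16: x=0.215, v=1.070, θ₁=0.036, ω₁=-0.617, θ₂=0.045, ω₂=-0.381
apply F[16]=-1.104 → step 17: x=0.236, v=1.039, θ₁=0.024, ω₁=-0.574, θ₂=0.037, ω₂=-0.374
apply F[17]=-1.427 → step 18: x=0.256, v=1.004, θ₁=0.013, ω₁=-0.532, θ₂=0.030, ω₂=-0.364
apply F[18]=-1.712 → step 19: x=0.276, v=0.967, θ₁=0.002, ω₁=-0.490, θ₂=0.023, ω₂=-0.352
apply F[19]=-1.962 → step 20: x=0.295, v=0.928, θ₁=-0.007, ω₁=-0.449, θ₂=0.016, ω₂=-0.338
apply F[20]=-2.179 → step 21: x=0.313, v=0.888, θ₁=-0.016, ω₁=-0.409, θ₂=0.009, ω₂=-0.323
apply F[21]=-2.365 → step 22: x=0.330, v=0.847, θ₁=-0.023, ω₁=-0.370, θ₂=0.003, ω₂=-0.307
apply F[22]=-2.519 → step 23: x=0.347, v=0.804, θ₁=-0.030, ω₁=-0.332, θ₂=-0.003, ω₂=-0.290
apply F[23]=-2.644 → step 24: x=0.362, v=0.762, θ₁=-0.037, ω₁=-0.296, θ₂=-0.008, ω₂=-0.272
apply F[24]=-2.738 → step 25: x=0.377, v=0.719, θ₁=-0.042, ω₁=-0.262, θ₂=-0.014, ω₂=-0.253
apply F[25]=-2.806 → step 26: x=0.391, v=0.677, θ₁=-0.047, ω₁=-0.229, θ₂=-0.019, ω₂=-0.235
apply F[26]=-2.848 → step 27: x=0.404, v=0.635, θ₁=-0.051, ω₁=-0.198, θ₂=-0.023, ω₂=-0.217
apply F[27]=-2.868 → step 28: x=0.417, v=0.595, θ₁=-0.055, ω₁=-0.169, θ₂=-0.027, ω₂=-0.198
apply F[28]=-2.867 → step 29: x=0.428, v=0.555, θ₁=-0.058, ω₁=-0.143, θ₂=-0.031, ω₂=-0.181
apply F[29]=-2.851 → step 30: x=0.439, v=0.517, θ₁=-0.061, ω₁=-0.118, θ₂=-0.035, ω₂=-0.163
apply F[30]=-2.819 → step 31: x=0.449, v=0.480, θ₁=-0.063, ω₁=-0.095, θ₂=-0.038, ω₂=-0.147
apply F[31]=-2.775 → step 32: x=0.458, v=0.445, θ₁=-0.065, ω₁=-0.075, θ₂=-0.040, ω₂=-0.130
Max |angle| over trajectory = 0.180 rad; bound = 0.232 → within bound.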